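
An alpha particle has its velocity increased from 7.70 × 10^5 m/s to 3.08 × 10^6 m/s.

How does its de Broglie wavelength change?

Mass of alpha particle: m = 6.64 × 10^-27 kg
The wavelength decreases by a factor of 4.

Using λ = h/(mv):

Initial wavelength: λ₁ = h/(mv₁) = 1.30 × 10^-13 m
Final wavelength: λ₂ = h/(mv₂) = 3.24 × 10^-14 m

Since λ ∝ 1/v, when velocity increases by a factor of 4, the wavelength decreases by a factor of 4.

λ₂/λ₁ = v₁/v₂ = 1/4

The wavelength decreases by a factor of 4.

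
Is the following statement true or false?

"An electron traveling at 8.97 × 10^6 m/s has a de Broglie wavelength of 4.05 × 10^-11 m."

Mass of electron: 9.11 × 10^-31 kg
False

The claim is incorrect.

Using λ = h/(mv):
λ = (6.626 × 10^-34 J·s) / (9.11 × 10^-31 kg × 8.97 × 10^6 m/s)
λ = 8.11 × 10^-11 m

The actual wavelength differs from the claimed 4.05 × 10^-11 m.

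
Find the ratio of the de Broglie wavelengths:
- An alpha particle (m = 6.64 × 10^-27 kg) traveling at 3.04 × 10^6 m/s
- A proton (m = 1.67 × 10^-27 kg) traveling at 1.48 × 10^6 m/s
λ₁/λ₂ = 0.122

Using λ = h/(mv):

λ₁ = h/(m₁v₁) = 3.28 × 10^-14 m
λ₂ = h/(m₂v₂) = 2.68 × 10^-13 m

Ratio λ₁/λ₂ = (m₂v₂)/(m₁v₁)
         = (1.67 × 10^-27 kg × 1.48 × 10^6 m/s) / (6.64 × 10^-27 kg × 3.04 × 10^6 m/s)
         = 0.122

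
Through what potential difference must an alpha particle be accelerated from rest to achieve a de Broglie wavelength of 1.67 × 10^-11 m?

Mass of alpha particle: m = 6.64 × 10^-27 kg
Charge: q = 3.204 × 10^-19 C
3.70 × 10^-1 V

From λ = h/√(2mqV), we solve for V:

λ² = h²/(2mqV)
V = h²/(2mqλ²)
V = (6.626 × 10^-34 J·s)² / (2 × 6.64 × 10^-27 kg × 3.204 × 10^-19 C × (1.67 × 10^-11 m)²)
V = 3.70 × 10^-1 V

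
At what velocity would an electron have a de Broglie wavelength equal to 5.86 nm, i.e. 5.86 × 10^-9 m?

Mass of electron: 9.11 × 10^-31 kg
1.24 × 10^5 m/s

From λ = h/(mv), solve for v:

v = h/(mλ)
v = (6.626 × 10^-34 J·s) / (9.11 × 10^-31 kg × 5.86 × 10^-9 m)
v = 1.24 × 10^5 m/s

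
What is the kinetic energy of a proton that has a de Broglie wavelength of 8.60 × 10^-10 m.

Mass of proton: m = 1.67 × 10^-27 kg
1.78 × 10^-22 J (or 1.11 × 10^-3 eV)

From λ = h/√(2mKE), we solve for KE:

λ² = h²/(2mKE)
KE = h²/(2mλ²)
KE = (6.626 × 10^-34 J·s)² / (2 × 1.67 × 10^-27 kg × (8.60 × 10^-10 m)²)
KE = 1.78 × 10^-22 J
KE = 1.11 × 10^-3 eV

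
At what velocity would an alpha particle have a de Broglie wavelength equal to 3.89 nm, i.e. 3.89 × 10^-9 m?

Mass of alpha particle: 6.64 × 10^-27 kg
2.57 × 10^1 m/s

From λ = h/(mv), solve for v:

v = h/(mλ)
v = (6.626 × 10^-34 J·s) / (6.64 × 10^-27 kg × 3.89 × 10^-9 m)
v = 2.57 × 10^1 m/s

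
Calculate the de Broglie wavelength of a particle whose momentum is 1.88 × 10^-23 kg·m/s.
3.52 × 10^-11 m

Using the de Broglie relation λ = h/p:

λ = h/p
λ = (6.626 × 10^-34 J·s) / (1.88 × 10^-23 kg·m/s)
λ = 3.52 × 10^-11 m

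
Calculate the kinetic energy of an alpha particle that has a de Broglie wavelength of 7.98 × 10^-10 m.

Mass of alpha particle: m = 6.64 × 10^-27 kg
5.19 × 10^-23 J (or 3.24 × 10^-4 eV)

From λ = h/√(2mKE), we solve for KE:

λ² = h²/(2mKE)
KE = h²/(2mλ²)
KE = (6.626 × 10^-34 J·s)² / (2 × 6.64 × 10^-27 kg × (7.98 × 10^-10 m)²)
KE = 5.19 × 10^-23 J
KE = 3.24 × 10^-4 eV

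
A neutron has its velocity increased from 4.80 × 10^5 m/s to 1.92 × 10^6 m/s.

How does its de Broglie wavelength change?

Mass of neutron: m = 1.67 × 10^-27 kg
The wavelength decreases by a factor of 4.

Using λ = h/(mv):

Initial wavelength: λ₁ = h/(mv₁) = 8.27 × 10^-13 m
Final wavelength: λ₂ = h/(mv₂) = 2.07 × 10^-13 m

Since λ ∝ 1/v, when velocity increases by a factor of 4, the wavelength decreases by a factor of 4.

λ₂/λ₁ = v₁/v₂ = 1/4

The wavelength decreases by a factor of 4.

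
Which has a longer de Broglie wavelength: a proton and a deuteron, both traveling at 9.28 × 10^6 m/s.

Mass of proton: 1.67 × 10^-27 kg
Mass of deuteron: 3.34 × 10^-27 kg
The proton has the longer wavelength.

Using λ = h/(mv), since both particles have the same velocity, the wavelength depends only on mass.

For proton: λ₁ = h/(m₁v) = 4.28 × 10^-14 m
For deuteron: λ₂ = h/(m₂v) = 2.14 × 10^-14 m

Since λ ∝ 1/m at constant velocity, the lighter particle has the longer wavelength.

The proton has the longer de Broglie wavelength.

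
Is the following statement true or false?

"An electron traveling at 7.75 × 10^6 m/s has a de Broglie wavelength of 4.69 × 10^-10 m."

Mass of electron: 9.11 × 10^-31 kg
False

The claim is incorrect.

Using λ = h/(mv):
λ = (6.626 × 10^-34 J·s) / (9.11 × 10^-31 kg × 7.75 × 10^6 m/s)
λ = 9.38 × 10^-11 m

The actual wavelength differs from the claimed 4.69 × 10^-10 m.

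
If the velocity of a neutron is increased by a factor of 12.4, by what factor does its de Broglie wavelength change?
The wavelength decreases by a factor of 12.4.

From λ = h/(mv), the wavelength is inversely proportional to velocity:

λ ∝ 1/v

If v → 12.4v, then λ → λ/12.4

When velocity is increased by a factor of 12.4, the wavelength decreases by a factor of 12.4.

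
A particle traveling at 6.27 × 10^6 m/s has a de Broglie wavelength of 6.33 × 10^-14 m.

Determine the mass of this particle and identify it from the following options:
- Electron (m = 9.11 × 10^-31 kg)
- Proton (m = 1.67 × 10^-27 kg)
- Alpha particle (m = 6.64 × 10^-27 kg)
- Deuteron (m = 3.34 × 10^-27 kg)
The particle is a proton.

From λ = h/(mv), solve for mass:

m = h/(λv)
m = (6.626 × 10^-34 J·s) / (6.33 × 10^-14 m × 6.27 × 10^6 m/s)
m = 1.67 × 10^-27 kg

Comparing with the listed masses, this is closest to a proton.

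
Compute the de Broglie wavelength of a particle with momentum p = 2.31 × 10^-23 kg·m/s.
2.87 × 10^-11 m

Using the de Broglie relation λ = h/p:

λ = h/p
λ = (6.626 × 10^-34 J·s) / (2.31 × 10^-23 kg·m/s)
λ = 2.87 × 10^-11 m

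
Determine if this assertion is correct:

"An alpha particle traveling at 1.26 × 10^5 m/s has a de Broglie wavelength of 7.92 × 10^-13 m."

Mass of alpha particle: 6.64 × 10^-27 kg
True

The claim is correct.

Using λ = h/(mv):
λ = (6.626 × 10^-34 J·s) / (6.64 × 10^-27 kg × 1.26 × 10^5 m/s)
λ = 7.92 × 10^-13 m

This matches the claimed value.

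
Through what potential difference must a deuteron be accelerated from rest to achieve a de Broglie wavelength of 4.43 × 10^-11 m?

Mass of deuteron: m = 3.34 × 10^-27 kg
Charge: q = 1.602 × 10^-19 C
2.09 × 10^-1 V

From λ = h/√(2mqV), we solve for V:

λ² = h²/(2mqV)
V = h²/(2mqλ²)
V = (6.626 × 10^-34 J·s)² / (2 × 3.34 × 10^-27 kg × 1.602 × 10^-19 C × (4.43 × 10^-11 m)²)
V = 2.09 × 10^-1 V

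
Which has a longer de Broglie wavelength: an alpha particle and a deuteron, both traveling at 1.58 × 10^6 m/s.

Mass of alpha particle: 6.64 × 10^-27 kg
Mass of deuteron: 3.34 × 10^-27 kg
The deuteron has the longer wavelength.

Using λ = h/(mv), since both particles have the same velocity, the wavelength depends only on mass.

For alpha particle: λ₁ = h/(m₁v) = 6.32 × 10^-14 m
For deuteron: λ₂ = h/(m₂v) = 1.26 × 10^-13 m

Since λ ∝ 1/m at constant velocity, the lighter particle has the longer wavelength.

The deuteron has the longer de Broglie wavelength.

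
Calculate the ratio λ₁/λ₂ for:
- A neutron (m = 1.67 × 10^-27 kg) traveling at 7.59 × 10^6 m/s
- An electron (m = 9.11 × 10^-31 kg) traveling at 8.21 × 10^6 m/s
λ₁/λ₂ = 5.90 × 10^-4

Using λ = h/(mv):

λ₁ = h/(m₁v₁) = 5.23 × 10^-14 m
λ₂ = h/(m₂v₂) = 8.86 × 10^-11 m

Ratio λ₁/λ₂ = (m₂v₂)/(m₁v₁)
         = (9.11 × 10^-31 kg × 8.21 × 10^6 m/s) / (1.67 × 10^-27 kg × 7.59 × 10^6 m/s)
         = 5.90 × 10^-4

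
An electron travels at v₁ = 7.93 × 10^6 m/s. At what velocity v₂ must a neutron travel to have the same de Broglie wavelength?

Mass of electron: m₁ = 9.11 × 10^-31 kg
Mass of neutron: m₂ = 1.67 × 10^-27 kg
v₂ = 4.33 × 10^3 m/s

For equal de Broglie wavelengths: λ₁ = λ₂

h/(m₁v₁) = h/(m₂v₂)
m₁v₁ = m₂v₂
v₂ = v₁ · (m₁/m₂)

v₂ = 7.93 × 10^6 m/s × (9.11 × 10^-31 kg / 1.67 × 10^-27 kg)
v₂ = 4.33 × 10^3 m/s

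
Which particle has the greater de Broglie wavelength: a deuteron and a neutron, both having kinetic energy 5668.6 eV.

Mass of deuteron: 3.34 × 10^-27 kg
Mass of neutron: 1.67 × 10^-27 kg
The neutron has the longer wavelength.

Using λ = h/√(2mKE):

For deuteron: λ₁ = h/√(2m₁KE) = 2.69 × 10^-13 m
For neutron: λ₂ = h/√(2m₂KE) = 3.80 × 10^-13 m

Since λ ∝ 1/√m at constant kinetic energy, the lighter particle has the longer wavelength.

The neutron has the longer de Broglie wavelength.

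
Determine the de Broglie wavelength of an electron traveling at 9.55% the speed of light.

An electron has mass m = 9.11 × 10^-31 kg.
2.54 × 10^-11 m

Using the de Broglie relation λ = h/(mv):

v = 9.55% × c = 2.863 × 10^7 m/s

λ = h/(mv)
λ = (6.626 × 10^-34 J·s) / (9.11 × 10^-31 kg × 2.863 × 10^7 m/s)
λ = 2.54 × 10^-11 m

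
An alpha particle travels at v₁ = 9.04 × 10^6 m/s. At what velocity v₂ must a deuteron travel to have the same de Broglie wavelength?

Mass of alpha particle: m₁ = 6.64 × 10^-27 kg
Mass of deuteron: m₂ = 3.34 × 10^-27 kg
v₂ = 1.80 × 10^7 m/s

For equal de Broglie wavelengths: λ₁ = λ₂

h/(m₁v₁) = h/(m₂v₂)
m₁v₁ = m₂v₂
v₂ = v₁ · (m₁/m₂)

v₂ = 9.04 × 10^6 m/s × (6.64 × 10^-27 kg / 3.34 × 10^-27 kg)
v₂ = 1.80 × 10^7 m/s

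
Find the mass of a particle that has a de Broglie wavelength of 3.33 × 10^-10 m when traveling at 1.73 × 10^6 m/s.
1.15 × 10^-30 kg

From the de Broglie relation λ = h/(mv), we solve for m:

m = h/(λv)
m = (6.626 × 10^-34 J·s) / (3.33 × 10^-10 m × 1.73 × 10^6 m/s)
m = 1.15 × 10^-30 kg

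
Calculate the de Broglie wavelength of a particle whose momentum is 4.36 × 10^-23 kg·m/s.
1.52 × 10^-11 m

Using the de Broglie relation λ = h/p:

λ = h/p
λ = (6.626 × 10^-34 J·s) / (4.36 × 10^-23 kg·m/s)
λ = 1.52 × 10^-11 m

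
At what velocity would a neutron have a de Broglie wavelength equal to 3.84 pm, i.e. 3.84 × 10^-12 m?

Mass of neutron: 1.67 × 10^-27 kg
1.03 × 10^5 m/s

From λ = h/(mv), solve for v:

v = h/(mλ)
v = (6.626 × 10^-34 J·s) / (1.67 × 10^-27 kg × 3.84 × 10^-12 m)
v = 1.03 × 10^5 m/s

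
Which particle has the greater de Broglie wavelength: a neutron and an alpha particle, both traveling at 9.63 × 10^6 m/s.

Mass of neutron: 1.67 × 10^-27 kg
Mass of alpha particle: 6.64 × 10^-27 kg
The neutron has the longer wavelength.

Using λ = h/(mv), since both particles have the same velocity, the wavelength depends only on mass.

For neutron: λ₁ = h/(m₁v) = 4.12 × 10^-14 m
For alpha particle: λ₂ = h/(m₂v) = 1.04 × 10^-14 m

Since λ ∝ 1/m at constant velocity, the lighter particle has the longer wavelength.

The neutron has the longer de Broglie wavelength.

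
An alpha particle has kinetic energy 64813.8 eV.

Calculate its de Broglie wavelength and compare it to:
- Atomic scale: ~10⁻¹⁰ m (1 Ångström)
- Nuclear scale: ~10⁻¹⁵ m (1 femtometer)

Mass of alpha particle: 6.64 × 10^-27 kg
λ = 5.64 × 10^-14 m, which is between nuclear and atomic scales.

Using λ = h/√(2mKE):

KE = 64813.8 eV = 1.038 × 10^-14 J

λ = h/√(2mKE)
λ = (6.626 × 10^-34 J·s) / √(2 × 6.64 × 10^-27 kg × 1.038 × 10^-14 J)
λ = 5.64 × 10^-14 m

Comparison:
- Atomic scale (10⁻¹⁰ m): λ is 0.00056× this size
- Nuclear scale (10⁻¹⁵ m): λ is 56× this size

The wavelength is between nuclear and atomic scales.

This wavelength is appropriate for probing atomic structure but too large for nuclear physics experiments.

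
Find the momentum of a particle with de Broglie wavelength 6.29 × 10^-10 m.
1.05 × 10^-24 kg·m/s

From the de Broglie relation λ = h/p, we solve for p:

p = h/λ
p = (6.626 × 10^-34 J·s) / (6.29 × 10^-10 m)
p = 1.05 × 10^-24 kg·m/s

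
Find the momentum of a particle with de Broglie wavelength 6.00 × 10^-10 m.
1.10 × 10^-24 kg·m/s

From the de Broglie relation λ = h/p, we solve for p:

p = h/λ
p = (6.626 × 10^-34 J·s) / (6.00 × 10^-10 m)
p = 1.10 × 10^-24 kg·m/s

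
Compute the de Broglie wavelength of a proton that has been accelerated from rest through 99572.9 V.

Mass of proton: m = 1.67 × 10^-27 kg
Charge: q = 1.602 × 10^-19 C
9.08 × 10^-14 m

When a particle is accelerated through voltage V, it gains kinetic energy KE = qV.

The de Broglie wavelength is then λ = h/√(2mqV):

λ = h/√(2mqV)
λ = (6.626 × 10^-34 J·s) / √(2 × 1.67 × 10^-27 kg × 1.602 × 10^-19 C × 99572.9 V)
λ = 9.08 × 10^-14 m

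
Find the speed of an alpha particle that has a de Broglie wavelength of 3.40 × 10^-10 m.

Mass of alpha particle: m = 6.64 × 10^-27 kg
2.93 × 10^2 m/s

From the de Broglie relation λ = h/(mv), we solve for v:

v = h/(mλ)
v = (6.626 × 10^-34 J·s) / (6.64 × 10^-27 kg × 3.40 × 10^-10 m)
v = 2.93 × 10^2 m/s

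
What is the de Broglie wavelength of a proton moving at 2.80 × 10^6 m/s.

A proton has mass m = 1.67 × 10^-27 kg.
1.42 × 10^-13 m

Using the de Broglie relation λ = h/(mv):

λ = h/(mv)
λ = (6.626 × 10^-34 J·s) / (1.67 × 10^-27 kg × 2.80 × 10^6 m/s)
λ = 1.42 × 10^-13 m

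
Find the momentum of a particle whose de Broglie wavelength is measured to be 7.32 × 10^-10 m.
9.05 × 10^-25 kg·m/s

From the de Broglie relation λ = h/p, we solve for p:

p = h/λ
p = (6.626 × 10^-34 J·s) / (7.32 × 10^-10 m)
p = 9.05 × 10^-25 kg·m/s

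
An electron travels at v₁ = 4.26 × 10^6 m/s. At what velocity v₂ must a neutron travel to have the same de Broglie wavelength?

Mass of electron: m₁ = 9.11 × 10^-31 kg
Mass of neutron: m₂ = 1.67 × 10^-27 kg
v₂ = 2.32 × 10^3 m/s

For equal de Broglie wavelengths: λ₁ = λ₂

h/(m₁v₁) = h/(m₂v₂)
m₁v₁ = m₂v₂
v₂ = v₁ · (m₁/m₂)

v₂ = 4.26 × 10^6 m/s × (9.11 × 10^-31 kg / 1.67 × 10^-27 kg)
v₂ = 2.32 × 10^3 m/s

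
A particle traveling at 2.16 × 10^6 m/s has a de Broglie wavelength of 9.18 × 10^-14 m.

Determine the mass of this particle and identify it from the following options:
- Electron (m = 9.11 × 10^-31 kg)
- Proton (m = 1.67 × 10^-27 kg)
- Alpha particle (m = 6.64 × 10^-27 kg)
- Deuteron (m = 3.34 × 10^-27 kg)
The particle is a deuteron.

From λ = h/(mv), solve for mass:

m = h/(λv)
m = (6.626 × 10^-34 J·s) / (9.18 × 10^-14 m × 2.16 × 10^6 m/s)
m = 3.34 × 10^-27 kg

Comparing with the listed masses, this is closest to a deuteron.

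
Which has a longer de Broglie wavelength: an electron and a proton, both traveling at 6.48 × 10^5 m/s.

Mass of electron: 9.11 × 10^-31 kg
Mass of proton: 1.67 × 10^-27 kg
The electron has the longer wavelength.

Using λ = h/(mv), since both particles have the same velocity, the wavelength depends only on mass.

For electron: λ₁ = h/(m₁v) = 1.12 × 10^-9 m
For proton: λ₂ = h/(m₂v) = 6.12 × 10^-13 m

Since λ ∝ 1/m at constant velocity, the lighter particle has the longer wavelength.

The electron has the longer de Broglie wavelength.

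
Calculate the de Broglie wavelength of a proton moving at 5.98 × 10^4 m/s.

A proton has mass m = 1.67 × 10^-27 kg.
6.63 × 10^-12 m

Using the de Broglie relation λ = h/(mv):

λ = h/(mv)
λ = (6.626 × 10^-34 J·s) / (1.67 × 10^-27 kg × 5.98 × 10^4 m/s)
λ = 6.63 × 10^-12 m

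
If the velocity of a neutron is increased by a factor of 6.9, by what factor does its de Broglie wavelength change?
The wavelength decreases by a factor of 6.9.

From λ = h/(mv), the wavelength is inversely proportional to velocity:

λ ∝ 1/v

If v → 6.9v, then λ → λ/6.9

When velocity is increased by a factor of 6.9, the wavelength decreases by a factor of 6.9.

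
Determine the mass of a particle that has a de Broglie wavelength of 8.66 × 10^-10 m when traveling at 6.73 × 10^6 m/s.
1.14 × 10^-31 kg

From the de Broglie relation λ = h/(mv), we solve for m:

m = h/(λv)
m = (6.626 × 10^-34 J·s) / (8.66 × 10^-10 m × 6.73 × 10^6 m/s)
m = 1.14 × 10^-31 kg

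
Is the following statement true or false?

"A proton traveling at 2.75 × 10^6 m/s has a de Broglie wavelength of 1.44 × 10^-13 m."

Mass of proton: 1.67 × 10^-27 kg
True

The claim is correct.

Using λ = h/(mv):
λ = (6.626 × 10^-34 J·s) / (1.67 × 10^-27 kg × 2.75 × 10^6 m/s)
λ = 1.44 × 10^-13 m

This matches the claimed value.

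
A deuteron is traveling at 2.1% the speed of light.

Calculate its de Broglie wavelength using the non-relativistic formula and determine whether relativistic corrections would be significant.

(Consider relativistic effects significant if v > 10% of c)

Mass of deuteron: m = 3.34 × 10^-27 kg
No, relativistic corrections are not needed.

Using the non-relativistic de Broglie formula λ = h/(mv):

v = 2.1% × c = 6.296 × 10^6 m/s

λ = h/(mv)
λ = (6.626 × 10^-34 J·s) / (3.34 × 10^-27 kg × 6.296 × 10^6 m/s)
λ = 3.15 × 10^-14 m

Since v = 2.1% of c < 10% of c, relativistic corrections are NOT significant and this non-relativistic result is a good approximation.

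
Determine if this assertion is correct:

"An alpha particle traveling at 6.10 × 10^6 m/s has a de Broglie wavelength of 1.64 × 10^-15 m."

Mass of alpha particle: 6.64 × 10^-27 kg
False

The claim is incorrect.

Using λ = h/(mv):
λ = (6.626 × 10^-34 J·s) / (6.64 × 10^-27 kg × 6.10 × 10^6 m/s)
λ = 1.64 × 10^-14 m

The actual wavelength differs from the claimed 1.64 × 10^-15 m.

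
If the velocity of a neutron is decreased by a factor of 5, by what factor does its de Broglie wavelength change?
The wavelength increases by a factor of 5.

From λ = h/(mv), the wavelength is inversely proportional to velocity:

λ ∝ 1/v

If v → v/5, then λ → 5λ

When velocity is decreased by a factor of 5, the wavelength increases by a factor of 5.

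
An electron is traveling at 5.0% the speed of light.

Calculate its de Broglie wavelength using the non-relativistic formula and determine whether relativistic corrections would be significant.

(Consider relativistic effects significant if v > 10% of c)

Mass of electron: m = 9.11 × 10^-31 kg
No, relativistic corrections are not needed.

Using the non-relativistic de Broglie formula λ = h/(mv):

v = 5.0% × c = 1.499 × 10^7 m/s

λ = h/(mv)
λ = (6.626 × 10^-34 J·s) / (9.11 × 10^-31 kg × 1.499 × 10^7 m/s)
λ = 4.85 × 10^-11 m

Since v = 5.0% of c < 10% of c, relativistic corrections are NOT significant and this non-relativistic result is a good approximation.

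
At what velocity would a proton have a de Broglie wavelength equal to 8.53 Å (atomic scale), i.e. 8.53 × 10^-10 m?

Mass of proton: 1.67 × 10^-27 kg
4.65 × 10^2 m/s

From λ = h/(mv), solve for v:

v = h/(mλ)
v = (6.626 × 10^-34 J·s) / (1.67 × 10^-27 kg × 8.53 × 10^-10 m)
v = 4.65 × 10^2 m/s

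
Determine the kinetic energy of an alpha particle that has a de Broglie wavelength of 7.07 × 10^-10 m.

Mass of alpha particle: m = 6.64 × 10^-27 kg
6.61 × 10^-23 J (or 4.13 × 10^-4 eV)

From λ = h/√(2mKE), we solve for KE:

λ² = h²/(2mKE)
KE = h²/(2mλ²)
KE = (6.626 × 10^-34 J·s)² / (2 × 6.64 × 10^-27 kg × (7.07 × 10^-10 m)²)
KE = 6.61 × 10^-23 J
KE = 4.13 × 10^-4 eV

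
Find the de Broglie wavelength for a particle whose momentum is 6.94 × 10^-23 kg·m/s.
9.55 × 10^-12 m

Using the de Broglie relation λ = h/p:

λ = h/p
λ = (6.626 × 10^-34 J·s) / (6.94 × 10^-23 kg·m/s)
λ = 9.55 × 10^-12 m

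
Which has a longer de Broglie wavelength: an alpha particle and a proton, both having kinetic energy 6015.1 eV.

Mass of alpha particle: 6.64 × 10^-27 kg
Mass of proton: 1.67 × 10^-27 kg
The proton has the longer wavelength.

Using λ = h/√(2mKE):

For alpha particle: λ₁ = h/√(2m₁KE) = 1.85 × 10^-13 m
For proton: λ₂ = h/√(2m₂KE) = 3.69 × 10^-13 m

Since λ ∝ 1/√m at constant kinetic energy, the lighter particle has the longer wavelength.

The proton has the longer de Broglie wavelength.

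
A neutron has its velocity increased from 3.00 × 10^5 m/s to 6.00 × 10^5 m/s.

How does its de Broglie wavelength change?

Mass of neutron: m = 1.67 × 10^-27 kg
The wavelength decreases by a factor of 2.

Using λ = h/(mv):

Initial wavelength: λ₁ = h/(mv₁) = 1.32 × 10^-12 m
Final wavelength: λ₂ = h/(mv₂) = 6.61 × 10^-13 m

Since λ ∝ 1/v, when velocity increases by a factor of 2, the wavelength decreases by a factor of 2.

λ₂/λ₁ = v₁/v₂ = 1/2

The wavelength decreases by a factor of 2.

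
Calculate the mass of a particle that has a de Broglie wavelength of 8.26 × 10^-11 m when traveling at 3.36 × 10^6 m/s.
2.39 × 10^-30 kg

From the de Broglie relation λ = h/(mv), we solve for m:

m = h/(λv)
m = (6.626 × 10^-34 J·s) / (8.26 × 10^-11 m × 3.36 × 10^6 m/s)
m = 2.39 × 10^-30 kg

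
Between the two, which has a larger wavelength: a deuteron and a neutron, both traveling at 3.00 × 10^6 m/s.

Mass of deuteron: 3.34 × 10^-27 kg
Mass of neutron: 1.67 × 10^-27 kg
The neutron has the longer wavelength.

Using λ = h/(mv), since both particles have the same velocity, the wavelength depends only on mass.

For deuteron: λ₁ = h/(m₁v) = 6.61 × 10^-14 m
For neutron: λ₂ = h/(m₂v) = 1.32 × 10^-13 m

Since λ ∝ 1/m at constant velocity, the lighter particle has the longer wavelength.

The neutron has the longer de Broglie wavelength.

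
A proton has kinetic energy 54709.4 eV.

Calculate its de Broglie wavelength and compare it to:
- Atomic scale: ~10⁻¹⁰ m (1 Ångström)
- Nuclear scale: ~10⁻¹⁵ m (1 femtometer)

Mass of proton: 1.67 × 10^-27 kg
λ = 1.22 × 10^-13 m, which is between nuclear and atomic scales.

Using λ = h/√(2mKE):

KE = 54709.4 eV = 8.765 × 10^-15 J

λ = h/√(2mKE)
λ = (6.626 × 10^-34 J·s) / √(2 × 1.67 × 10^-27 kg × 8.765 × 10^-15 J)
λ = 1.22 × 10^-13 m

Comparison:
- Atomic scale (10⁻¹⁰ m): λ is 0.0012× this size
- Nuclear scale (10⁻¹⁵ m): λ is 1.2e+02× this size

The wavelength is between nuclear and atomic scales.

This wavelength is appropriate for probing atomic structure but too large for nuclear physics experiments.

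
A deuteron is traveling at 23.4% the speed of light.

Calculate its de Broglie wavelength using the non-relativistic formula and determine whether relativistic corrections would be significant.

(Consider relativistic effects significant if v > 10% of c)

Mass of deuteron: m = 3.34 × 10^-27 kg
Yes, relativistic corrections are needed.

Using the non-relativistic de Broglie formula λ = h/(mv):

v = 23.4% × c = 7.015 × 10^7 m/s

λ = h/(mv)
λ = (6.626 × 10^-34 J·s) / (3.34 × 10^-27 kg × 7.015 × 10^7 m/s)
λ = 2.83 × 10^-15 m

Since v = 23.4% of c > 10% of c, relativistic corrections ARE significant and the actual wavelength would differ from this non-relativistic estimate.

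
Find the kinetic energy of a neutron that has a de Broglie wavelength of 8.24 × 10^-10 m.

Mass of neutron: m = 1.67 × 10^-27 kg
1.94 × 10^-22 J (or 1.21 × 10^-3 eV)

From λ = h/√(2mKE), we solve for KE:

λ² = h²/(2mKE)
KE = h²/(2mλ²)
KE = (6.626 × 10^-34 J·s)² / (2 × 1.67 × 10^-27 kg × (8.24 × 10^-10 m)²)
KE = 1.94 × 10^-22 J
KE = 1.21 × 10^-3 eV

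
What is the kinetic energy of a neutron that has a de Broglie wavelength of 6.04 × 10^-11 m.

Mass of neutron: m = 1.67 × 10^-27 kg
3.60 × 10^-20 J (or 0.225 eV)

From λ = h/√(2mKE), we solve for KE:

λ² = h²/(2mKE)
KE = h²/(2mλ²)
KE = (6.626 × 10^-34 J·s)² / (2 × 1.67 × 10^-27 kg × (6.04 × 10^-11 m)²)
KE = 3.60 × 10^-20 J
KE = 0.225 eV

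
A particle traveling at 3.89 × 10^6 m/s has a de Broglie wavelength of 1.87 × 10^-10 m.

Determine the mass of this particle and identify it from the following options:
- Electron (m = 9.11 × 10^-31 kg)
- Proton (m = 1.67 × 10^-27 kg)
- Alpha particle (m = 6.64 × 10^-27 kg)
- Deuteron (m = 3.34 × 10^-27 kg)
The particle is an electron.

From λ = h/(mv), solve for mass:

m = h/(λv)
m = (6.626 × 10^-34 J·s) / (1.87 × 10^-10 m × 3.89 × 10^6 m/s)
m = 9.11 × 10^-31 kg

Comparing with the listed masses, this is closest to an electron.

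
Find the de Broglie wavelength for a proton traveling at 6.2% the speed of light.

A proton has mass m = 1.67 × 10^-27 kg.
2.13 × 10^-14 m

Using the de Broglie relation λ = h/(mv):

v = 6.2% × c = 1.859 × 10^7 m/s

λ = h/(mv)
λ = (6.626 × 10^-34 J·s) / (1.67 × 10^-27 kg × 1.859 × 10^7 m/s)
λ = 2.13 × 10^-14 m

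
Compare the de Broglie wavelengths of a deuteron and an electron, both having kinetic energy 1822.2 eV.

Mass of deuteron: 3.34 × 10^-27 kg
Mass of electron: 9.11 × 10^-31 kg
The electron has the longer wavelength.

Using λ = h/√(2mKE):

For deuteron: λ₁ = h/√(2m₁KE) = 4.74 × 10^-13 m
For electron: λ₂ = h/√(2m₂KE) = 2.87 × 10^-11 m

Since λ ∝ 1/√m at constant kinetic energy, the lighter particle has the longer wavelength.

The electron has the longer de Broglie wavelength.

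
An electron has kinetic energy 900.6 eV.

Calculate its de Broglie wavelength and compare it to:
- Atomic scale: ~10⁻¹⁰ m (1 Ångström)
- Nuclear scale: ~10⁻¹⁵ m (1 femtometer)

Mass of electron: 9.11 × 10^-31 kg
λ = 4.09 × 10^-11 m, which is between nuclear and atomic scales.

Using λ = h/√(2mKE):

KE = 900.6 eV = 1.443 × 10^-16 J

λ = h/√(2mKE)
λ = (6.626 × 10^-34 J·s) / √(2 × 9.11 × 10^-31 kg × 1.443 × 10^-16 J)
λ = 4.09 × 10^-11 m

Comparison:
- Atomic scale (10⁻¹⁰ m): λ is 0.41× this size
- Nuclear scale (10⁻¹⁵ m): λ is 4.1e+04× this size

The wavelength is between nuclear and atomic scales.

This wavelength is appropriate for probing atomic structure but too large for nuclear physics experiments.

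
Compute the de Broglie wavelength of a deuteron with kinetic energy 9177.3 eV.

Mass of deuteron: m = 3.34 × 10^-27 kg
2.11 × 10^-13 m

Using λ = h/√(2mKE):

First convert KE to Joules: KE = 9177.3 eV = 1.470 × 10^-15 J

λ = h/√(2mKE)
λ = (6.626 × 10^-34 J·s) / √(2 × 3.34 × 10^-27 kg × 1.470 × 10^-15 J)
λ = 2.11 × 10^-13 m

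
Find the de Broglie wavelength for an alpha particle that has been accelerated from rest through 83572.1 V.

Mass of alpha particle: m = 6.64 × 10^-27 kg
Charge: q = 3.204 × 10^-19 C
3.51 × 10^-14 m

When a particle is accelerated through voltage V, it gains kinetic energy KE = qV.

The de Broglie wavelength is then λ = h/√(2mqV):

λ = h/√(2mqV)
λ = (6.626 × 10^-34 J·s) / √(2 × 6.64 × 10^-27 kg × 3.204 × 10^-19 C × 83572.1 V)
λ = 3.51 × 10^-14 m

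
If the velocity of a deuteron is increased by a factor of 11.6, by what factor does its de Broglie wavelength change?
The wavelength decreases by a factor of 11.6.

From λ = h/(mv), the wavelength is inversely proportional to velocity:

λ ∝ 1/v

If v → 11.6v, then λ → λ/11.6

When velocity is increased by a factor of 11.6, the wavelength decreases by a factor of 11.6.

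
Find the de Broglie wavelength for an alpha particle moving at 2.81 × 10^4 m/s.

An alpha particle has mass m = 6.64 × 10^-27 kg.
3.55 × 10^-12 m

Using the de Broglie relation λ = h/(mv):

λ = h/(mv)
λ = (6.626 × 10^-34 J·s) / (6.64 × 10^-27 kg × 2.81 × 10^4 m/s)
λ = 3.55 × 10^-12 m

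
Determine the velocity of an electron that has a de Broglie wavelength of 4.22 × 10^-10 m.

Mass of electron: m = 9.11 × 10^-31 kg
1.72 × 10^6 m/s

From the de Broglie relation λ = h/(mv), we solve for v:

v = h/(mλ)
v = (6.626 × 10^-34 J·s) / (9.11 × 10^-31 kg × 4.22 × 10^-10 m)
v = 1.72 × 10^6 m/s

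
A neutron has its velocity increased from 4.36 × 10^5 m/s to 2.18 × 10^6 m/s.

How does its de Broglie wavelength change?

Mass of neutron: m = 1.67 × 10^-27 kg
The wavelength decreases by a factor of 5.

Using λ = h/(mv):

Initial wavelength: λ₁ = h/(mv₁) = 9.10 × 10^-13 m
Final wavelength: λ₂ = h/(mv₂) = 1.82 × 10^-13 m

Since λ ∝ 1/v, when velocity increases by a factor of 5, the wavelength decreases by a factor of 5.

λ₂/λ₁ = v₁/v₂ = 1/5

The wavelength decreases by a factor of 5.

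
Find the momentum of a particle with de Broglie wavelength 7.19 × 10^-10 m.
9.22 × 10^-25 kg·m/s

From the de Broglie relation λ = h/p, we solve for p:

p = h/λ
p = (6.626 × 10^-34 J·s) / (7.19 × 10^-10 m)
p = 9.22 × 10^-25 kg·m/s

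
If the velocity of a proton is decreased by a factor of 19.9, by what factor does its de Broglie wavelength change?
The wavelength increases by a factor of 19.9.

From λ = h/(mv), the wavelength is inversely proportional to velocity:

λ ∝ 1/v

If v → v/19.9, then λ → 19.9λ

When velocity is decreased by a factor of 19.9, the wavelength increases by a factor of 19.9.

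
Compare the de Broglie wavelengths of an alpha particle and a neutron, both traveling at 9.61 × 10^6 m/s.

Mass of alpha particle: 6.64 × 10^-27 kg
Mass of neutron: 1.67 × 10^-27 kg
The neutron has the longer wavelength.

Using λ = h/(mv), since both particles have the same velocity, the wavelength depends only on mass.

For alpha particle: λ₁ = h/(m₁v) = 1.04 × 10^-14 m
For neutron: λ₂ = h/(m₂v) = 4.13 × 10^-14 m

Since λ ∝ 1/m at constant velocity, the lighter particle has the longer wavelength.

The neutron has the longer de Broglie wavelength.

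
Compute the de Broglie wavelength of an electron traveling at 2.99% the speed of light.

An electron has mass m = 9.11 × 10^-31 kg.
8.11 × 10^-11 m

Using the de Broglie relation λ = h/(mv):

v = 2.99% × c = 8.964 × 10^6 m/s

λ = h/(mv)
λ = (6.626 × 10^-34 J·s) / (9.11 × 10^-31 kg × 8.964 × 10^6 m/s)
λ = 8.11 × 10^-11 m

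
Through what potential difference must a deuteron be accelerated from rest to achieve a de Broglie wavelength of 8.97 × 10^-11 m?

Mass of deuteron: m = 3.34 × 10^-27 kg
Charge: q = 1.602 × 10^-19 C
5.10 × 10^-2 V

From λ = h/√(2mqV), we solve for V:

λ² = h²/(2mqV)
V = h²/(2mqλ²)
V = (6.626 × 10^-34 J·s)² / (2 × 3.34 × 10^-27 kg × 1.602 × 10^-19 C × (8.97 × 10^-11 m)²)
V = 5.10 × 10^-2 V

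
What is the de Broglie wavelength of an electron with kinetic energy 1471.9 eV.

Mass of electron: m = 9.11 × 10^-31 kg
3.20 × 10^-11 m

Using λ = h/√(2mKE):

First convert KE to Joules: KE = 1471.9 eV = 2.358 × 10^-16 J

λ = h/√(2mKE)
λ = (6.626 × 10^-34 J·s) / √(2 × 9.11 × 10^-31 kg × 2.358 × 10^-16 J)
λ = 3.20 × 10^-11 m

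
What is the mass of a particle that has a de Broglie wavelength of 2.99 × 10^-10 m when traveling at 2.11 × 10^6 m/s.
1.05 × 10^-30 kg

From the de Broglie relation λ = h/(mv), we solve for m:

m = h/(λv)
m = (6.626 × 10^-34 J·s) / (2.99 × 10^-10 m × 2.11 × 10^6 m/s)
m = 1.05 × 10^-30 kg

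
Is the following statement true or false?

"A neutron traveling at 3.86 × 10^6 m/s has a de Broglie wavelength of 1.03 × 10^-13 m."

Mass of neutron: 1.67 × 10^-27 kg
True

The claim is correct.

Using λ = h/(mv):
λ = (6.626 × 10^-34 J·s) / (1.67 × 10^-27 kg × 3.86 × 10^6 m/s)
λ = 1.03 × 10^-13 m

This matches the claimed value.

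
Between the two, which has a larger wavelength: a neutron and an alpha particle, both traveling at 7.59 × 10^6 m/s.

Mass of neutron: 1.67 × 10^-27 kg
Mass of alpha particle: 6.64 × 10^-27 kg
The neutron has the longer wavelength.

Using λ = h/(mv), since both particles have the same velocity, the wavelength depends only on mass.

For neutron: λ₁ = h/(m₁v) = 5.23 × 10^-14 m
For alpha particle: λ₂ = h/(m₂v) = 1.31 × 10^-14 m

Since λ ∝ 1/m at constant velocity, the lighter particle has the longer wavelength.

The neutron has the longer de Broglie wavelength.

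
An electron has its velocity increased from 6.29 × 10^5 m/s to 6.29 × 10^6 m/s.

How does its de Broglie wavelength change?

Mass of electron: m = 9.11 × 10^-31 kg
The wavelength decreases by a factor of 10.

Using λ = h/(mv):

Initial wavelength: λ₁ = h/(mv₁) = 1.16 × 10^-9 m
Final wavelength: λ₂ = h/(mv₂) = 1.16 × 10^-10 m

Since λ ∝ 1/v, when velocity increases by a factor of 10, the wavelength decreases by a factor of 10.

λ₂/λ₁ = v₁/v₂ = 1/10

The wavelength decreases by a factor of 10.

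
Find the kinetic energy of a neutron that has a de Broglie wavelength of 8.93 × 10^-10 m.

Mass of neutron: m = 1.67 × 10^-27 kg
1.65 × 10^-22 J (or 1.03 × 10^-3 eV)

From λ = h/√(2mKE), we solve for KE:

λ² = h²/(2mKE)
KE = h²/(2mλ²)
KE = (6.626 × 10^-34 J·s)² / (2 × 1.67 × 10^-27 kg × (8.93 × 10^-10 m)²)
KE = 1.65 × 10^-22 J
KE = 1.03 × 10^-3 eV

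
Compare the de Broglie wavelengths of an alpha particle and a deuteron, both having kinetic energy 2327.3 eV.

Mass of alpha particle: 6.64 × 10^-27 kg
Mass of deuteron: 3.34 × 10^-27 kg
The deuteron has the longer wavelength.

Using λ = h/√(2mKE):

For alpha particle: λ₁ = h/√(2m₁KE) = 2.98 × 10^-13 m
For deuteron: λ₂ = h/√(2m₂KE) = 4.20 × 10^-13 m

Since λ ∝ 1/√m at constant kinetic energy, the lighter particle has the longer wavelength.

The deuteron has the longer de Broglie wavelength.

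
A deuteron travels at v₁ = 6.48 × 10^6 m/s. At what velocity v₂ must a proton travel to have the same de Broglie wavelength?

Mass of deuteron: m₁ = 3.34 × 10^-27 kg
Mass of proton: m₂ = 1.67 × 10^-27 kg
v₂ = 1.30 × 10^7 m/s

For equal de Broglie wavelengths: λ₁ = λ₂

h/(m₁v₁) = h/(m₂v₂)
m₁v₁ = m₂v₂
v₂ = v₁ · (m₁/m₂)

v₂ = 6.48 × 10^6 m/s × (3.34 × 10^-27 kg / 1.67 × 10^-27 kg)
v₂ = 1.30 × 10^7 m/s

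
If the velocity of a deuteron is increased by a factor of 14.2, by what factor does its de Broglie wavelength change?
The wavelength decreases by a factor of 14.2.

From λ = h/(mv), the wavelength is inversely proportional to velocity:

λ ∝ 1/v

If v → 14.2v, then λ → λ/14.2

When velocity is increased by a factor of 14.2, the wavelength decreases by a factor of 14.2.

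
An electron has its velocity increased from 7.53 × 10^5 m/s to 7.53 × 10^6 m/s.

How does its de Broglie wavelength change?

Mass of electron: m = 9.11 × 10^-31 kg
The wavelength decreases by a factor of 10.

Using λ = h/(mv):

Initial wavelength: λ₁ = h/(mv₁) = 9.66 × 10^-10 m
Final wavelength: λ₂ = h/(mv₂) = 9.66 × 10^-11 m

Since λ ∝ 1/v, when velocity increases by a factor of 10, the wavelength decreases by a factor of 10.

λ₂/λ₁ = v₁/v₂ = 1/10

The wavelength decreases by a factor of 10.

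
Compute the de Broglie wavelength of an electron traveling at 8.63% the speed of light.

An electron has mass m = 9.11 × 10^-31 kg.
2.81 × 10^-11 m

Using the de Broglie relation λ = h/(mv):

v = 8.63% × c = 2.587 × 10^7 m/s

λ = h/(mv)
λ = (6.626 × 10^-34 J·s) / (9.11 × 10^-31 kg × 2.587 × 10^7 m/s)
λ = 2.81 × 10^-11 m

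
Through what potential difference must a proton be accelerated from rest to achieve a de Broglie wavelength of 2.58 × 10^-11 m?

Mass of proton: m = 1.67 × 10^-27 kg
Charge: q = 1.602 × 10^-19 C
1.23 V

From λ = h/√(2mqV), we solve for V:

λ² = h²/(2mqV)
V = h²/(2mqλ²)
V = (6.626 × 10^-34 J·s)² / (2 × 1.67 × 10^-27 kg × 1.602 × 10^-19 C × (2.58 × 10^-11 m)²)
V = 1.23 V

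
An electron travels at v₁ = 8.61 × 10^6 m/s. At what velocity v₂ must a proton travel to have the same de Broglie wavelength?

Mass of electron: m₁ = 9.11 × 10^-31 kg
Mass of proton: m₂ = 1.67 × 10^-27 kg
v₂ = 4.70 × 10^3 m/s

For equal de Broglie wavelengths: λ₁ = λ₂

h/(m₁v₁) = h/(m₂v₂)
m₁v₁ = m₂v₂
v₂ = v₁ · (m₁/m₂)

v₂ = 8.61 × 10^6 m/s × (9.11 × 10^-31 kg / 1.67 × 10^-27 kg)
v₂ = 4.70 × 10^3 m/s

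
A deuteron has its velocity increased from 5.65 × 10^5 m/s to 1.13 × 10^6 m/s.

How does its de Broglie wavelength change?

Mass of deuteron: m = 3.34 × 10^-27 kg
The wavelength decreases by a factor of 2.

Using λ = h/(mv):

Initial wavelength: λ₁ = h/(mv₁) = 3.51 × 10^-13 m
Final wavelength: λ₂ = h/(mv₂) = 1.76 × 10^-13 m

Since λ ∝ 1/v, when velocity increases by a factor of 2, the wavelength decreases by a factor of 2.

λ₂/λ₁ = v₁/v₂ = 1/2

The wavelength decreases by a factor of 2.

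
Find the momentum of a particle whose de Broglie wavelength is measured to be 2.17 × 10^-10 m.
3.05 × 10^-24 kg·m/s

From the de Broglie relation λ = h/p, we solve for p:

p = h/λ
p = (6.626 × 10^-34 J·s) / (2.17 × 10^-10 m)
p = 3.05 × 10^-24 kg·m/s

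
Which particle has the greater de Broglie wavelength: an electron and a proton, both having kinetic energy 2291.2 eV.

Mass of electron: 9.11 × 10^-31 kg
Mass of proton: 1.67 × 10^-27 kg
The electron has the longer wavelength.

Using λ = h/√(2mKE):

For electron: λ₁ = h/√(2m₁KE) = 2.56 × 10^-11 m
For proton: λ₂ = h/√(2m₂KE) = 5.98 × 10^-13 m

Since λ ∝ 1/√m at constant kinetic energy, the lighter particle has the longer wavelength.

The electron has the longer de Broglie wavelength.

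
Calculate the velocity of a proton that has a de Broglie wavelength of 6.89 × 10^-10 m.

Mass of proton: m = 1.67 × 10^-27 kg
5.76 × 10^2 m/s

From the de Broglie relation λ = h/(mv), we solve for v:

v = h/(mλ)
v = (6.626 × 10^-34 J·s) / (1.67 × 10^-27 kg × 6.89 × 10^-10 m)
v = 5.76 × 10^2 m/s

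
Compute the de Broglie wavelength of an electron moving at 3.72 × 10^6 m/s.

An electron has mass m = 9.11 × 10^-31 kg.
1.96 × 10^-10 m

Using the de Broglie relation λ = h/(mv):

λ = h/(mv)
λ = (6.626 × 10^-34 J·s) / (9.11 × 10^-31 kg × 3.72 × 10^6 m/s)
λ = 1.96 × 10^-10 m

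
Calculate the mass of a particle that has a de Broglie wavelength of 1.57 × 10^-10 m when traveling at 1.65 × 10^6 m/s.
2.56 × 10^-30 kg

From the de Broglie relation λ = h/(mv), we solve for m:

m = h/(λv)
m = (6.626 × 10^-34 J·s) / (1.57 × 10^-10 m × 1.65 × 10^6 m/s)
m = 2.56 × 10^-30 kg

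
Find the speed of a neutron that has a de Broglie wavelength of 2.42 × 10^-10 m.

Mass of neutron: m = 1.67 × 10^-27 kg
1.64 × 10^3 m/s

From the de Broglie relation λ = h/(mv), we solve for v:

v = h/(mλ)
v = (6.626 × 10^-34 J·s) / (1.67 × 10^-27 kg × 2.42 × 10^-10 m)
v = 1.64 × 10^3 m/s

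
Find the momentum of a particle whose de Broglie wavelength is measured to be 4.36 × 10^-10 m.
1.52 × 10^-24 kg·m/s

From the de Broglie relation λ = h/p, we solve for p:

p = h/λ
p = (6.626 × 10^-34 J·s) / (4.36 × 10^-10 m)
p = 1.52 × 10^-24 kg·m/s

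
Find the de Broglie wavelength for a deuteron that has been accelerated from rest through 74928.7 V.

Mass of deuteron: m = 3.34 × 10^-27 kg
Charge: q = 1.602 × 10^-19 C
7.40 × 10^-14 m

When a particle is accelerated through voltage V, it gains kinetic energy KE = qV.

The de Broglie wavelength is then λ = h/√(2mqV):

λ = h/√(2mqV)
λ = (6.626 × 10^-34 J·s) / √(2 × 3.34 × 10^-27 kg × 1.602 × 10^-19 C × 74928.7 V)
λ = 7.40 × 10^-14 m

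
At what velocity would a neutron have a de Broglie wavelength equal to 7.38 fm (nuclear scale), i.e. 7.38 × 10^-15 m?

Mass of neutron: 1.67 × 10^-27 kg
5.38 × 10^7 m/s

From λ = h/(mv), solve for v:

v = h/(mλ)
v = (6.626 × 10^-34 J·s) / (1.67 × 10^-27 kg × 7.38 × 10^-15 m)
v = 5.38 × 10^7 m/s

Note: This velocity is 17.9% of the speed of light, so relativistic corrections would be needed for a more accurate calculation.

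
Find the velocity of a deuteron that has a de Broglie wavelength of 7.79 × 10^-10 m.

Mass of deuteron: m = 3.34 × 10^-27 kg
2.55 × 10^2 m/s

From the de Broglie relation λ = h/(mv), we solve for v:

v = h/(mλ)
v = (6.626 × 10^-34 J·s) / (3.34 × 10^-27 kg × 7.79 × 10^-10 m)
v = 2.55 × 10^2 m/s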